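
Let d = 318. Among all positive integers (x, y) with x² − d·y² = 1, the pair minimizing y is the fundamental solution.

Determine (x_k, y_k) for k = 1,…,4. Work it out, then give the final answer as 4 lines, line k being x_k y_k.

107 6
22897 1284
4899851 274770
1048545217 58799496

d=318: √d = [17; 1,4,1,34] (ℓ=4, even), read p_3/q_3
a_0=17:  p_0=17·1+0=17,  q_0=17·0+1=1
…
a_2=4:  p_2=4·18+17=89,  q_2=4·1+1=5
a_3=1:  p_3=1·89+18=107,  q_3=1·5+1=6
fundamental: x₁=107, y₁=6  (since 11449 − 318·36 = 1)
(107+6√318)^2 = 22897 + 1284√318
(107+6√318)^3 = 4899851 + 274770√318
(107+6√318)^4 = 1048545217 + 58799496√318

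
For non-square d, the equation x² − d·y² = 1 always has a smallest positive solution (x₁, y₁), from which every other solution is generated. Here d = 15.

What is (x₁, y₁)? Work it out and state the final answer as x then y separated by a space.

4 1

√15 = [3; 1,6, …], period ℓ=2 (even) → k=1
step 0: (3, 1)  from 3·(1,0) + (0,1)
step 1: (4, 1)  from 1·(3,1) + (1,0)
→ (4, 1).  Check: 4²=16, 15·1²=15, difference 1.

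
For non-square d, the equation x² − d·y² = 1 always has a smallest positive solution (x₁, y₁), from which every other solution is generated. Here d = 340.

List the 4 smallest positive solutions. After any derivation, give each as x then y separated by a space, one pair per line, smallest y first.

√340 → a₀=18, period (2,3,1,1,1,…,3,2,36); ℓ=14 even so k=13
a_0=18:  p_0=18·1+0=18,  q_0=18·0+1=1
a_1=2:  p_1=2·18+1=37,  q_1=2·1+0=2
a_2=3:  p_2=3·37+18=129,  q_2=3·2+1=7
a_3=1:  p_3=1·129+37=166,  q_3=1·7+2=9
…
a_5=1:  p_5=1·295+166=461,  q_5=1·16+9=25
…
a_7=8:  p_7=8·756+461=6509,  q_7=8·41+25=353
a_8=1:  p_8=1·6509+756=7265,  q_8=1·353+41=394
a_9=1:  p_9=1·7265+6509=13774,  q_9=1·394+353=747
…
a_12=3:  p_12=3·34813+21039=125478,  q_12=3·1888+1141=6805
a_13=2:  p_13=2·125478+34813=285769,  q_13=2·6805+1888=15498
(x₁, y₁) = (285769, 15498);  285769² − 340·15498² = 1 ✓
k=2:  x_2 = 285769·285769+340·15498·15498 = 163327842721,  y_2 = 285769·15498+15498·285769 = 8857695924
k=3:  x_3 = 285769·163327842721+340·15498·8857695924 = 93348068572789129,  y_3 = 285769·8857695924+15498·163327842721 = 5062509812995614
k=4:  x_4 = 285769·93348068572789129+340·15498·5062509812995614 = 53351968415791425367681,  y_4 = 285769·5062509812995614+15498·93348068572789129 = 2893416733491029538408

285769 15498
163327842721 8857695924
93348068572789129 5062509812995614
53351968415791425367681 2893416733491029538408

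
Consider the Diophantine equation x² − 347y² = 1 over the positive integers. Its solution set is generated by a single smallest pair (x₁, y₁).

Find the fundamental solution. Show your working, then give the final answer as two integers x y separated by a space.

641602 34443

√347 → a₀=18, period (1,1,1,2,4,…,1,1,36); ℓ=14 even so k=13
k=0  a_k=18  p_k/q_k = 18/1
k=1  a_k=1  p_k/q_k = 19/1
k=2  a_k=1  p_k/q_k = 37/2
k=3  a_k=1  p_k/q_k = 56/3
k=4  a_k=2  p_k/q_k = 149/8
…
k=12  a_k=1  p_k/q_k = 402885/21628
k=13  a_k=1  p_k/q_k = 641602/34443
fundamental: x₁=641602, y₁=34443  (since 411653126404 − 347·1186320249 = 1)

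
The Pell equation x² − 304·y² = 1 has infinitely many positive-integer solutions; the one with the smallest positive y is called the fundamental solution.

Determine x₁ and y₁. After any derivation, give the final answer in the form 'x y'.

57799 3315

[17; 2,3,2,1,1,1,1,1,2,3,2,34] for √304; ℓ=12 ⇒ convergent index 11
i=0: a=17 ⇒ p=17, q=1
i=1: a=2 ⇒ p=35, q=2
…
i=4: a=1 ⇒ p=401, q=23
i=5: a=1 ⇒ p=680, q=39
…
i=7: a=1 ⇒ p=1761, q=101
…
i=10: a=3 ⇒ p=25177, q=1444
i=11: a=2 ⇒ p=57799, q=3315
(x₁, y₁) = (57799, 3315);  57799² − 304·3315² = 1 ✓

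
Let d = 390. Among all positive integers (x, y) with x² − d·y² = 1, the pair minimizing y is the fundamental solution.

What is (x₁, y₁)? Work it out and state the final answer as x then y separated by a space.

[19; 1,2,1,38] for √390; ℓ=4 ⇒ convergent index 3
k=0  a_k=19  p_k/q_k = 19/1
…
k=2  a_k=2  p_k/q_k = 59/3
k=3  a_k=1  p_k/q_k = 79/4
(x₁, y₁) = (79, 4);  79² − 390·4² = 1 ✓

79 4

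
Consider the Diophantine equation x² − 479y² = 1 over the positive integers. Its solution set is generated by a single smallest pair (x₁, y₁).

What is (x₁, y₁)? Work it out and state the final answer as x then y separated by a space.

2989440 136591

√479 → a₀=21, period (1,7,1,3,2,21,2,3,1,7,1,42); ℓ=12 even so k=11
a_0=21:  p_0=21·1+0=21,  q_0=21·0+1=1
a_1=1:  p_1=1·21+1=22,  q_1=1·1+0=1
…
a_4=3:  p_4=3·197+175=766,  q_4=3·9+8=35
…
a_6=21:  p_6=21·1729+766=37075,  q_6=21·79+35=1694
a_7=2:  p_7=2·37075+1729=75879,  q_7=2·1694+79=3467
a_8=3:  p_8=3·75879+37075=264712,  q_8=3·3467+1694=12095
…
a_10=7:  p_10=7·340591+264712=2648849,  q_10=7·15562+12095=121029
a_11=1:  p_11=1·2648849+340591=2989440,  q_11=1·121029+15562=136591
(x₁, y₁) = (2989440, 136591);  2989440² − 479·136591² = 1 ✓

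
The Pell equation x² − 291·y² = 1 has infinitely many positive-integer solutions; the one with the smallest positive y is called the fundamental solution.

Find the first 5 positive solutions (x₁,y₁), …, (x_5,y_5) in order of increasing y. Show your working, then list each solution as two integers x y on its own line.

290 17
168199 9860
97555130 5718783
56581807201 3316884280
32817350621450 1923787163617

√291 = [17; 17,34, …], period ℓ=2 (even) → k=1
i=0: a=17 ⇒ p=17, q=1
i=1: a=17 ⇒ p=290, q=17
→ (290, 17).  Check: 290²=84100, 291·17²=84099, difference 1.
n=2: (290,17)∘(290,17) = (290·290+291·17·17, 290·17+17·290) = (168199,9860)
n=3: (168199,9860)∘(290,17) = (290·168199+291·17·9860, 290·9860+17·168199) = (97555130,5718783)
n=4: (97555130,5718783)∘(290,17) = (290·97555130+291·17·5718783, 290·5718783+17·97555130) = (56581807201,3316884280)
n=5: (56581807201,3316884280)∘(290,17) = (290·56581807201+291·17·3316884280, 290·3316884280+17·56581807201) = (32817350621450,1923787163617)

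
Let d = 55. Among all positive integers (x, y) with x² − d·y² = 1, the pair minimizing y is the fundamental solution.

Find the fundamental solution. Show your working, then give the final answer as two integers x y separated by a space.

89 12

d=55: √d = [7; 2,2,2,14] (ℓ=4, even), read p_3/q_3
i=0: a=7 ⇒ p=7, q=1
i=1: a=2 ⇒ p=15, q=2
i=2: a=2 ⇒ p=37, q=5
i=3: a=2 ⇒ p=89, q=12
→ (89, 12).  Check: 89²=7921, 55·12²=7920, difference 1.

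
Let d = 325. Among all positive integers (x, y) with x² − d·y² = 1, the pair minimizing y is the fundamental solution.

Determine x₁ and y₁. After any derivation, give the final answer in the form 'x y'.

649 36

d=325: √d = [18; 36] (ℓ=1, odd), read p_1/q_1
a_0=18:  p_0=18·1+0=18,  q_0=18·0+1=1
a_1=36:  p_1=36·18+1=649,  q_1=36·1+0=36
(x₁, y₁) = (649, 36);  649² − 325·36² = 1 ✓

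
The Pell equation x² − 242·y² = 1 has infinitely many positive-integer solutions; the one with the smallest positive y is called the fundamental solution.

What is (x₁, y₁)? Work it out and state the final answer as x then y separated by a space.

√242 = [15; 1,1,3,1,14,1,3,1,1,30, …], period ℓ=10 (even) → k=9
step 0: (15, 1)  from 15·(1,0) + (0,1)
…
step 3: (109, 7)  from 3·(31,2) + (16,1)
…
step 5: (2069, 133)  from 14·(140,9) + (109,7)
…
step 7: (8696, 559)  from 3·(2209,142) + (2069,133)
step 8: (10905, 701)  from 1·(8696,559) + (2209,142)
step 9: (19601, 1260)  from 1·(10905,701) + (8696,559)
(x₁, y₁) = (19601, 1260);  19601² − 242·1260² = 1 ✓

19601 1260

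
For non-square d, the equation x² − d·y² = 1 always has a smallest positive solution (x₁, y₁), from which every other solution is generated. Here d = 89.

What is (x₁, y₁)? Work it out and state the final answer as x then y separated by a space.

√89 → a₀=9, period (2,3,3,2,18); ℓ=5 odd so k=9
step 0: (9, 1)  from 9·(1,0) + (0,1)
…
step 2: (66, 7)  from 3·(19,2) + (9,1)
…
step 7: (66019, 6998)  from 3·(18934,2007) + (9217,977)
step 8: (216991, 23001)  from 3·(66019,6998) + (18934,2007)
step 9: (500001, 53000)  from 2·(216991,23001) + (66019,6998)
fundamental: x₁=500001, y₁=53000  (since 250001000001 − 89·2809000000 = 1)

500001 53000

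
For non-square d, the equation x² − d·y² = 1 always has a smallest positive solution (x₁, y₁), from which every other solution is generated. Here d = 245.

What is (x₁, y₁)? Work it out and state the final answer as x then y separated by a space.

d=245: √d = [15; 1,1,1,7,6,7,1,1,1,30] (ℓ=10, even), read p_9/q_9
k=0  a_k=15  p_k/q_k = 15/1
…
k=2  a_k=1  p_k/q_k = 31/2
k=3  a_k=1  p_k/q_k = 47/3
…
k=5  a_k=6  p_k/q_k = 2207/141
k=6  a_k=7  p_k/q_k = 15809/1010
k=7  a_k=1  p_k/q_k = 18016/1151
k=8  a_k=1  p_k/q_k = 33825/2161
k=9  a_k=1  p_k/q_k = 51841/3312
→ (51841, 3312).  Check: 51841²=2687489281, 245·3312²=2687489280, difference 1.

51841 3312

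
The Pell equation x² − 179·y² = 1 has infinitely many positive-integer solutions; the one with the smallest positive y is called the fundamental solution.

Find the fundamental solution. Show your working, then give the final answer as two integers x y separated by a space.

4190210 313191

d=179: √d = [13; 2,1,1,1,3,…,1,2,26] (ℓ=14, even), read p_13/q_13
step 0: (13, 1)  from 13·(1,0) + (0,1)
…
step 4: (107, 8)  from 1·(67,5) + (40,3)
…
step 6: (2047, 153)  from 5·(388,29) + (107,8)
step 7: (26999, 2018)  from 13·(2047,153) + (388,29)
…
step 9: (438125, 32747)  from 3·(137042,10243) + (26999,2018)
…
step 12: (1588459, 118727)  from 1·(1013292,75737) + (575167,42990)
step 13: (4190210, 313191)  from 2·(1588459,118727) + (1013292,75737)
→ (4190210, 313191).  Check: 4190210²=17557859844100, 179·313191²=17557859844099, difference 1.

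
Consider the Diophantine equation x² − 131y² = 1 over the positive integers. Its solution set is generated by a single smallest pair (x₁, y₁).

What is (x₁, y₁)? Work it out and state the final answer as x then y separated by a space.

√131 → a₀=11, period (2,4,11,4,2,22); ℓ=6 even so k=5
i=0: a=11 ⇒ p=11, q=1
i=1: a=2 ⇒ p=23, q=2
i=2: a=4 ⇒ p=103, q=9
i=3: a=11 ⇒ p=1156, q=101
i=4: a=4 ⇒ p=4727, q=413
i=5: a=2 ⇒ p=10610, q=927
fundamental: x₁=10610, y₁=927  (since 112572100 − 131·859329 = 1)

10610 927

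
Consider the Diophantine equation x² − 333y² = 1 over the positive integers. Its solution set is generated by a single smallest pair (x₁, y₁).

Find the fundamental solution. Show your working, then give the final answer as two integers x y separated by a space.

73 4

d=333: √d = [18; 4,36] (ℓ=2, even), read p_1/q_1
a_0=18:  p_0=18·1+0=18,  q_0=18·0+1=1
a_1=4:  p_1=4·18+1=73,  q_1=4·1+0=4
→ (73, 4).  Check: 73²=5329, 333·4²=5328, difference 1.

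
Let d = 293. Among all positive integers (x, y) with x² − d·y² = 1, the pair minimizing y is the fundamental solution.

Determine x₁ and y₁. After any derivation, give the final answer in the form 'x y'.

√293 = [17; 8,1,1,8,34, …], period ℓ=5 (odd) → k=9
k=0  a_k=17  p_k/q_k = 17/1
k=1  a_k=8  p_k/q_k = 137/8
…
k=3  a_k=1  p_k/q_k = 291/17
…
k=5  a_k=34  p_k/q_k = 84679/4947
k=6  a_k=8  p_k/q_k = 679914/39721
k=7  a_k=1  p_k/q_k = 764593/44668
k=8  a_k=1  p_k/q_k = 1444507/84389
k=9  a_k=8  p_k/q_k = 12320649/719780
→ (12320649, 719780).  Check: 12320649²=151798391781201, 293·719780²=151798391781200, difference 1.

12320649 719780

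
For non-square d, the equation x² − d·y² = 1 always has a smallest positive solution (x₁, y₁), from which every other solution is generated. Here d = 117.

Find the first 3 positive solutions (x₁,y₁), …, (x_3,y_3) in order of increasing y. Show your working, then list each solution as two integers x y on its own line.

[10; 1,4,2,4,1,20] for √117; ℓ=6 ⇒ convergent index 5
a_0=10:  p_0=10·1+0=10,  q_0=10·0+1=1
…
a_3=2:  p_3=2·54+11=119,  q_3=2·5+1=11
a_4=4:  p_4=4·119+54=530,  q_4=4·11+5=49
a_5=1:  p_5=1·530+119=649,  q_5=1·49+11=60
fundamental: x₁=649, y₁=60  (since 421201 − 117·3600 = 1)
n=2: (649,60)∘(649,60) = (649·649+117·60·60, 649·60+60·649) = (842401,77880)
n=3: (842401,77880)∘(649,60) = (649·842401+117·60·77880, 649·77880+60·842401) = (1093435849,101088180)

649 60
842401 77880
1093435849 101088180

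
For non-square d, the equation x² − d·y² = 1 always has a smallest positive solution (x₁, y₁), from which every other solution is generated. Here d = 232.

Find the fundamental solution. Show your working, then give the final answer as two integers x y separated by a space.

19603 1287

d=232: √d = [15; 4,3,7,3,4,30] (ℓ=6, even), read p_5/q_5
a_0=15:  p_0=15·1+0=15,  q_0=15·0+1=1
…
a_3=7:  p_3=7·198+61=1447,  q_3=7·13+4=95
a_4=3:  p_4=3·1447+198=4539,  q_4=3·95+13=298
a_5=4:  p_5=4·4539+1447=19603,  q_5=4·298+95=1287
→ (19603, 1287).  Check: 19603²=384277609, 232·1287²=384277608, difference 1.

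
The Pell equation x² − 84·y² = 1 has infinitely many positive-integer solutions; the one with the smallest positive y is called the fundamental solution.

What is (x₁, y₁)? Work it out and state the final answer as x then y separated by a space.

[9; 6,18] for √84; ℓ=2 ⇒ convergent index 1
a_0=9:  p_0=9·1+0=9,  q_0=9·0+1=1
a_1=6:  p_1=6·9+1=55,  q_1=6·1+0=6
(x₁, y₁) = (55, 6);  55² − 84·6² = 1 ✓

55 6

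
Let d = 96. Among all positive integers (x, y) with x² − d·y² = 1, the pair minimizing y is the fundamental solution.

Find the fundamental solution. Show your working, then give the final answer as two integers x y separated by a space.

49 5

d=96: √d = [9; 1,3,1,18] (ℓ=4, even), read p_3/q_3
i=0: a=9 ⇒ p=9, q=1
i=1: a=1 ⇒ p=10, q=1
i=2: a=3 ⇒ p=39, q=4
i=3: a=1 ⇒ p=49, q=5
(x₁, y₁) = (49, 5);  49² − 96·5² = 1 ✓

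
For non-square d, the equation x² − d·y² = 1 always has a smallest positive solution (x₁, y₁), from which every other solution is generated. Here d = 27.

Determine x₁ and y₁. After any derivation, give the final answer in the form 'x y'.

26 5

[5; 5,10] for √27; ℓ=2 ⇒ convergent index 1
a_0=5:  p_0=5·1+0=5,  q_0=5·0+1=1
a_1=5:  p_1=5·5+1=26,  q_1=5·1+0=5
→ (26, 5).  Check: 26²=676, 27·5²=675, difference 1.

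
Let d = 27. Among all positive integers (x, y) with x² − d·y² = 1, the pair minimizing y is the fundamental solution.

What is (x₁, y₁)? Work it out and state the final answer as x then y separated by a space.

[5; 5,10] for √27; ℓ=2 ⇒ convergent index 1
step 0: (5, 1)  from 5·(1,0) + (0,1)
step 1: (26, 5)  from 5·(5,1) + (1,0)
→ (26, 5).  Check: 26²=676, 27·5²=675, difference 1.

26 5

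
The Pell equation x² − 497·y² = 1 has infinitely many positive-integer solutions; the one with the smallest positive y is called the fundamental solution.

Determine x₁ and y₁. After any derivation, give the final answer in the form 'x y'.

1201887 53912

d=497: √d = [22; 3,2,2,5,6,5,2,2,3,44] (ℓ=10, even), read p_9/q_9
k=0  a_k=22  p_k/q_k = 22/1
…
k=2  a_k=2  p_k/q_k = 156/7
k=3  a_k=2  p_k/q_k = 379/17
…
k=5  a_k=6  p_k/q_k = 12685/569
k=6  a_k=5  p_k/q_k = 65476/2937
k=7  a_k=2  p_k/q_k = 143637/6443
k=8  a_k=2  p_k/q_k = 352750/15823
k=9  a_k=3  p_k/q_k = 1201887/53912
fundamental: x₁=1201887, y₁=53912  (since 1444532360769 − 497·2906503744 = 1)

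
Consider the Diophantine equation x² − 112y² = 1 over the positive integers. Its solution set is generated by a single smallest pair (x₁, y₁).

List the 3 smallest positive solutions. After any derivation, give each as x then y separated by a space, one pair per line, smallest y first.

√112 → a₀=10, period (1,1,2,1,1,20); ℓ=6 even so k=5
step 0: (10, 1)  from 10·(1,0) + (0,1)
…
step 4: (74, 7)  from 1·(53,5) + (21,2)
step 5: (127, 12)  from 1·(74,7) + (53,5)
→ (127, 12).  Check: 127²=16129, 112·12²=16128, difference 1.
(127+12√112)^2 = 32257 + 3048√112
(127+12√112)^3 = 8193151 + 774180√112

127 12
32257 3048
8193151 774180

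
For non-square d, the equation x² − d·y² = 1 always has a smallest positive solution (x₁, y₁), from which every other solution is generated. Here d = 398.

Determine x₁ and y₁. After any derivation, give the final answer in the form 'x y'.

399 20

d=398: √d = [19; 1,18,1,38] (ℓ=4, even), read p_3/q_3
step 0: (19, 1)  from 19·(1,0) + (0,1)
step 1: (20, 1)  from 1·(19,1) + (1,0)
step 2: (379, 19)  from 18·(20,1) + (19,1)
step 3: (399, 20)  from 1·(379,19) + (20,1)
fundamental: x₁=399, y₁=20  (since 159201 − 398·400 = 1)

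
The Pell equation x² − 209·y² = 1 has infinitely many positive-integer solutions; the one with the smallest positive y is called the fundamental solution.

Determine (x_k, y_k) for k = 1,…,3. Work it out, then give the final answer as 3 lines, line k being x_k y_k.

√209 → a₀=14, period (2,5,3,2,3,5,2,28); ℓ=8 even so k=7
step 0: (14, 1)  from 14·(1,0) + (0,1)
…
step 2: (159, 11)  from 5·(29,2) + (14,1)
step 3: (506, 35)  from 3·(159,11) + (29,2)
…
step 5: (4019, 278)  from 3·(1171,81) + (506,35)
step 6: (21266, 1471)  from 5·(4019,278) + (1171,81)
step 7: (46551, 3220)  from 2·(21266,1471) + (4019,278)
→ (46551, 3220).  Check: 46551²=2166995601, 209·3220²=2166995600, difference 1.
k=2:  x_2 = 46551·46551+209·3220·3220 = 4333991201,  y_2 = 46551·3220+3220·46551 = 299788440
k=3:  x_3 = 46551·4333991201+209·3220·299788440 = 403503248748951,  y_3 = 46551·299788440+3220·4333991201 = 27910903337660

46551 3220
4333991201 299788440
403503248748951 27910903337660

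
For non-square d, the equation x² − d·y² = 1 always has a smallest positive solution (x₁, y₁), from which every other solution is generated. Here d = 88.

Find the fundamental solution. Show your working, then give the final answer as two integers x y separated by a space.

d=88: √d = [9; 2,1,1,1,2,18] (ℓ=6, even), read p_5/q_5
k=0  a_k=9  p_k/q_k = 9/1
…
k=3  a_k=1  p_k/q_k = 47/5
k=4  a_k=1  p_k/q_k = 75/8
k=5  a_k=2  p_k/q_k = 197/21
fundamental: x₁=197, y₁=21  (since 38809 − 88·441 = 1)

197 21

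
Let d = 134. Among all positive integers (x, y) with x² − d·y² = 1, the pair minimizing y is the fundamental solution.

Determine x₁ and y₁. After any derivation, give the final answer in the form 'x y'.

145925 12606

√134 → a₀=11, period (1,1,2,1,3,…,1,1,22); ℓ=14 even so k=13
a_0=11:  p_0=11·1+0=11,  q_0=11·0+1=1
…
a_2=1:  p_2=1·12+11=23,  q_2=1·1+1=2
…
a_5=3:  p_5=3·81+58=301,  q_5=3·7+5=26
a_6=1:  p_6=1·301+81=382,  q_6=1·26+7=33
a_7=10:  p_7=10·382+301=4121,  q_7=10·33+26=356
…
a_9=3:  p_9=3·4503+4121=17630,  q_9=3·389+356=1523
a_10=1:  p_10=1·17630+4503=22133,  q_10=1·1523+389=1912
a_11=2:  p_11=2·22133+17630=61896,  q_11=2·1912+1523=5347
a_12=1:  p_12=1·61896+22133=84029,  q_12=1·5347+1912=7259
a_13=1:  p_13=1·84029+61896=145925,  q_13=1·7259+5347=12606
fundamental: x₁=145925, y₁=12606  (since 21294105625 − 134·158911236 = 1)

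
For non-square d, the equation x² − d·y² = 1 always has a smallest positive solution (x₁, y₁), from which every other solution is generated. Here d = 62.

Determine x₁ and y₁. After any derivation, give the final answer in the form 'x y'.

√62 = [7; 1,6,1,14, …], period ℓ=4 (even) → k=3
a_0=7:  p_0=7·1+0=7,  q_0=7·0+1=1
a_1=1:  p_1=1·7+1=8,  q_1=1·1+0=1
a_2=6:  p_2=6·8+7=55,  q_2=6·1+1=7
a_3=1:  p_3=1·55+8=63,  q_3=1·7+1=8
fundamental: x₁=63, y₁=8  (since 3969 − 62·64 = 1)

63 8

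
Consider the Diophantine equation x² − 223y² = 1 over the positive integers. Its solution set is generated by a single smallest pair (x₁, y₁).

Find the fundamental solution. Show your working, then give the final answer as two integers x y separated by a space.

[14; 1,13,1,28] for √223; ℓ=4 ⇒ convergent index 3
k=0  a_k=14  p_k/q_k = 14/1
…
k=2  a_k=13  p_k/q_k = 209/14
k=3  a_k=1  p_k/q_k = 224/15
→ (224, 15).  Check: 224²=50176, 223·15²=50175, difference 1.

224 15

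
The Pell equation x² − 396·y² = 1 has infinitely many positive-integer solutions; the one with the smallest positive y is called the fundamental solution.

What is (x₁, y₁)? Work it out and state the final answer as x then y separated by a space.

√396 → a₀=19, period (1,8,1,38); ℓ=4 even so k=3
step 0: (19, 1)  from 19·(1,0) + (0,1)
…
step 2: (179, 9)  from 8·(20,1) + (19,1)
step 3: (199, 10)  from 1·(179,9) + (20,1)
→ (199, 10).  Check: 199²=39601, 396·10²=39600, difference 1.

199 10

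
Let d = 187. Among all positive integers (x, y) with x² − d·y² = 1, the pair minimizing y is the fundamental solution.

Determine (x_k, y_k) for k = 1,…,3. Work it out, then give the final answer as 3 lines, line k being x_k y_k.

1682 123
5658247 413772
19034341226 1391928885

[13; 1,2,13,2,1,26] for √187; ℓ=6 ⇒ convergent index 5
step 0: (13, 1)  from 13·(1,0) + (0,1)
…
step 4: (1135, 83)  from 2·(547,40) + (41,3)
step 5: (1682, 123)  from 1·(1135,83) + (547,40)
fundamental: x₁=1682, y₁=123  (since 2829124 − 187·15129 = 1)
k=2:  x_2 = 1682·1682+187·123·123 = 5658247,  y_2 = 1682·123+123·1682 = 413772
k=3:  x_3 = 1682·5658247+187·123·413772 = 19034341226,  y_3 = 1682·413772+123·5658247 = 1391928885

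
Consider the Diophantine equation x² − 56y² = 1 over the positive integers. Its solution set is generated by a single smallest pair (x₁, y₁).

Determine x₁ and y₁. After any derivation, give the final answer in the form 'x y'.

√56 → a₀=7, period (2,14); ℓ=2 even so k=1
a_0=7:  p_0=7·1+0=7,  q_0=7·0+1=1
a_1=2:  p_1=2·7+1=15,  q_1=2·1+0=2
→ (15, 2).  Check: 15²=225, 56·2²=224, difference 1.

15 2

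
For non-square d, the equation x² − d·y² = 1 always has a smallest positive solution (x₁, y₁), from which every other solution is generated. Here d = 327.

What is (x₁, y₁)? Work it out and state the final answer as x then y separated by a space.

217 12

√327 → a₀=18, period (12,36); ℓ=2 even so k=1
a_0=18:  p_0=18·1+0=18,  q_0=18·0+1=1
a_1=12:  p_1=12·18+1=217,  q_1=12·1+0=12
→ (217, 12).  Check: 217²=47089, 327·12²=47088, difference 1.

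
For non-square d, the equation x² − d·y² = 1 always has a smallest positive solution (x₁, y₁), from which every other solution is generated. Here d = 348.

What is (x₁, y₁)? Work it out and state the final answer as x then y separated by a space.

1567 84

d=348: √d = [18; 1,1,1,8,1,1,1,36] (ℓ=8, even), read p_7/q_7
step 0: (18, 1)  from 18·(1,0) + (0,1)
…
step 2: (37, 2)  from 1·(19,1) + (18,1)
…
step 4: (485, 26)  from 8·(56,3) + (37,2)
…
step 6: (1026, 55)  from 1·(541,29) + (485,26)
step 7: (1567, 84)  from 1·(1026,55) + (541,29)
→ (1567, 84).  Check: 1567²=2455489, 348·84²=2455488, difference 1.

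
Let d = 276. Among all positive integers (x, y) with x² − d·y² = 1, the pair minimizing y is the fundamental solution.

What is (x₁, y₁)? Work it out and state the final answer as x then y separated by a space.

√276 = [16; 1,1,1,1,2,2,2,1,1,1,1,32, …], period ℓ=12 (even) → k=11
i=0: a=16 ⇒ p=16, q=1
i=1: a=1 ⇒ p=17, q=1
…
i=5: a=2 ⇒ p=216, q=13
…
i=10: a=1 ⇒ p=4768, q=287
i=11: a=1 ⇒ p=7775, q=468
(x₁, y₁) = (7775, 468);  7775² − 276·468² = 1 ✓

7775 468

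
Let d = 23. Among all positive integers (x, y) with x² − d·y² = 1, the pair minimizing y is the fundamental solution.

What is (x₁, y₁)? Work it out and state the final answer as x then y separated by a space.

24 5

d=23: √d = [4; 1,3,1,8] (ℓ=4, even), read p_3/q_3
step 0: (4, 1)  from 4·(1,0) + (0,1)
step 1: (5, 1)  from 1·(4,1) + (1,0)
step 2: (19, 4)  from 3·(5,1) + (4,1)
step 3: (24, 5)  from 1·(19,4) + (5,1)
→ (24, 5).  Check: 24²=576, 23·5²=575, difference 1.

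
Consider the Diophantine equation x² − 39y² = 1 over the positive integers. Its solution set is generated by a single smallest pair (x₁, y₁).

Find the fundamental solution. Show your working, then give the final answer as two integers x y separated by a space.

25 4

d=39: √d = [6; 4,12] (ℓ=2, even), read p_1/q_1
i=0: a=6 ⇒ p=6, q=1
i=1: a=4 ⇒ p=25, q=4
→ (25, 4).  Check: 25²=625, 39·4²=624, difference 1.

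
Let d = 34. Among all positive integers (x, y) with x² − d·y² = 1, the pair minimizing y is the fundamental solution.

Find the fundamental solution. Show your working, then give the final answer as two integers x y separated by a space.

d=34: √d = [5; 1,4,1,10] (ℓ=4, even), read p_3/q_3
step 0: (5, 1)  from 5·(1,0) + (0,1)
…
step 2: (29, 5)  from 4·(6,1) + (5,1)
step 3: (35, 6)  from 1·(29,5) + (6,1)
→ (35, 6).  Check: 35²=1225, 34·6²=1224, difference 1.

35 6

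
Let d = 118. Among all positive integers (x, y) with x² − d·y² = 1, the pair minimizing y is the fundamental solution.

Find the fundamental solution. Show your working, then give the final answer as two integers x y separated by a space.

306917 28254

√118 → a₀=10, period (1,6,3,2,10,2,3,6,1,20); ℓ=10 even so k=9
k=0  a_k=10  p_k/q_k = 10/1
…
k=8  a_k=6  p_k/q_k = 264802/24377
k=9  a_k=1  p_k/q_k = 306917/28254
fundamental: x₁=306917, y₁=28254  (since 94198044889 − 118·798288516 = 1)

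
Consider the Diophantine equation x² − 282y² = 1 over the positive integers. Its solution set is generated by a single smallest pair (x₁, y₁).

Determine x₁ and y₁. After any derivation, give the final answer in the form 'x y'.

2351 140

√282 → a₀=16, period (1,3,1,4,1,3,1,32); ℓ=8 even so k=7
step 0: (16, 1)  from 16·(1,0) + (0,1)
step 1: (17, 1)  from 1·(16,1) + (1,0)
step 2: (67, 4)  from 3·(17,1) + (16,1)
…
step 4: (403, 24)  from 4·(84,5) + (67,4)
step 5: (487, 29)  from 1·(403,24) + (84,5)
step 6: (1864, 111)  from 3·(487,29) + (403,24)
step 7: (2351, 140)  from 1·(1864,111) + (487,29)
(x₁, y₁) = (2351, 140);  2351² − 282·140² = 1 ✓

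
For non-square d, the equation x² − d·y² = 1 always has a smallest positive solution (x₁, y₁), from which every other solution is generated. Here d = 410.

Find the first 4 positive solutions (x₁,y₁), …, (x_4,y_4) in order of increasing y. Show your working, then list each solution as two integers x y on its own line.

d=410: √d = [20; 4,40] (ℓ=2, even), read p_1/q_1
i=0: a=20 ⇒ p=20, q=1
i=1: a=4 ⇒ p=81, q=4
→ (81, 4).  Check: 81²=6561, 410·4²=6560, difference 1.
n=2: (81,4)∘(81,4) = (81·81+410·4·4, 81·4+4·81) = (13121,648)
n=3: (13121,648)∘(81,4) = (81·13121+410·4·648, 81·648+4·13121) = (2125521,104972)
n=4: (2125521,104972)∘(81,4) = (81·2125521+410·4·104972, 81·104972+4·2125521) = (344321281,17004816)

81 4
13121 648
2125521 104972
344321281 17004816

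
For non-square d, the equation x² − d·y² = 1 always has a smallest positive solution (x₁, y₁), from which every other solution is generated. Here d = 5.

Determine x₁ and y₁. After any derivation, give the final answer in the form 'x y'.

[2; 4] for √5; ℓ=1 ⇒ convergent index 1
i=0: a=2 ⇒ p=2, q=1
i=1: a=4 ⇒ p=9, q=4
fundamental: x₁=9, y₁=4  (since 81 − 5·16 = 1)

9 4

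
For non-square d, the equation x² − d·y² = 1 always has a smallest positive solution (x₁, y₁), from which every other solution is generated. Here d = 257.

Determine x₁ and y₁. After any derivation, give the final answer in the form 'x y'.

513 32

d=257: √d = [16; 32] (ℓ=1, odd), read p_1/q_1
step 0: (16, 1)  from 16·(1,0) + (0,1)
step 1: (513, 32)  from 32·(16,1) + (1,0)
fundamental: x₁=513, y₁=32  (since 263169 − 257·1024 = 1)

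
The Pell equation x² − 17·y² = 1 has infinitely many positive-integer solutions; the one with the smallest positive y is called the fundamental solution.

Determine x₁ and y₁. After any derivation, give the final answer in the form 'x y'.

33 8

√17 = [4; 8, …], period ℓ=1 (odd) → k=1
i=0: a=4 ⇒ p=4, q=1
i=1: a=8 ⇒ p=33, q=8
(x₁, y₁) = (33, 8);  33² − 17·8² = 1 ✓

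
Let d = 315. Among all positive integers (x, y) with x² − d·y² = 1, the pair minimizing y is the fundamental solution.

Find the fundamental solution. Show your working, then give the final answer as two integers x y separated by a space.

71 4

√315 → a₀=17, period (1,2,1,34); ℓ=4 even so k=3
k=0  a_k=17  p_k/q_k = 17/1
k=1  a_k=1  p_k/q_k = 18/1
k=2  a_k=2  p_k/q_k = 53/3
k=3  a_k=1  p_k/q_k = 71/4
fundamental: x₁=71, y₁=4  (since 5041 − 315·16 = 1)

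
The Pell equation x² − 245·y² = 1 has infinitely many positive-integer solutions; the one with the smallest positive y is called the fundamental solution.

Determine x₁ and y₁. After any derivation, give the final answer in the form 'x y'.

51841 3312

[15; 1,1,1,7,6,7,1,1,1,30] for √245; ℓ=10 ⇒ convergent index 9
a_0=15:  p_0=15·1+0=15,  q_0=15·0+1=1
a_1=1:  p_1=1·15+1=16,  q_1=1·1+0=1
…
a_4=7:  p_4=7·47+31=360,  q_4=7·3+2=23
a_5=6:  p_5=6·360+47=2207,  q_5=6·23+3=141
a_6=7:  p_6=7·2207+360=15809,  q_6=7·141+23=1010
a_7=1:  p_7=1·15809+2207=18016,  q_7=1·1010+141=1151
a_8=1:  p_8=1·18016+15809=33825,  q_8=1·1151+1010=2161
a_9=1:  p_9=1·33825+18016=51841,  q_9=1·2161+1151=3312
(x₁, y₁) = (51841, 3312);  51841² − 245·3312² = 1 ✓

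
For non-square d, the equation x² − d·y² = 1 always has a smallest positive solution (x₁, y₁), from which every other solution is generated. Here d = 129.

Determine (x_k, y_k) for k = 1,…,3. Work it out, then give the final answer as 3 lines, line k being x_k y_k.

16855 1484
568182049 50025640
19153416854935 1686364322916

[11; 2,1,3,1,6,1,3,1,2,22] for √129; ℓ=10 ⇒ convergent index 9
i=0: a=11 ⇒ p=11, q=1
…
i=2: a=1 ⇒ p=34, q=3
i=3: a=3 ⇒ p=125, q=11
i=4: a=1 ⇒ p=159, q=14
i=5: a=6 ⇒ p=1079, q=95
i=6: a=1 ⇒ p=1238, q=109
…
i=8: a=1 ⇒ p=6031, q=531
i=9: a=2 ⇒ p=16855, q=1484
fundamental: x₁=16855, y₁=1484  (since 284091025 − 129·2202256 = 1)
n=2: (16855,1484)∘(16855,1484) = (16855·16855+129·1484·1484, 16855·1484+1484·16855) = (568182049,50025640)
n=3: (568182049,50025640)∘(16855,1484) = (16855·568182049+129·1484·50025640, 16855·50025640+1484·568182049) = (19153416854935,1686364322916)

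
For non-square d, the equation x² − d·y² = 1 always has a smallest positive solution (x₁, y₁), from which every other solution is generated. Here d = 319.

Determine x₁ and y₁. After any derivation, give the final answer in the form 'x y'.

12901780 722361

d=319: √d = [17; 1,6,5,1,4,…,6,1,34] (ℓ=14, even), read p_13/q_13
a_0=17:  p_0=17·1+0=17,  q_0=17·0+1=1
…
a_5=4:  p_5=4·768+643=3715,  q_5=4·43+36=208
…
a_12=6:  p_12=6·1798881+309613=11102899,  q_12=6·100718+17335=621643
a_13=1:  p_13=1·11102899+1798881=12901780,  q_13=1·621643+100718=722361
→ (12901780, 722361).  Check: 12901780²=166455927168400, 319·722361²=166455927168399, difference 1.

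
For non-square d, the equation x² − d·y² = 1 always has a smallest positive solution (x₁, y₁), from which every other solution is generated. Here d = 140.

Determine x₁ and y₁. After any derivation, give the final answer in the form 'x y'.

71 6

√140 = [11; 1,4,1,22, …], period ℓ=4 (even) → k=3
a_0=11:  p_0=11·1+0=11,  q_0=11·0+1=1
…
a_2=4:  p_2=4·12+11=59,  q_2=4·1+1=5
a_3=1:  p_3=1·59+12=71,  q_3=1·5+1=6
fundamental: x₁=71, y₁=6  (since 5041 − 140·36 = 1)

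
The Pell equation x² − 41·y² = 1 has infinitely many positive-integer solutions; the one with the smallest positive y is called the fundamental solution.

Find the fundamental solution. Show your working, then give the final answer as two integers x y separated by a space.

2049 320

√41 → a₀=6, period (2,2,12); ℓ=3 odd so k=5
step 0: (6, 1)  from 6·(1,0) + (0,1)
…
step 4: (826, 129)  from 2·(397,62) + (32,5)
step 5: (2049, 320)  from 2·(826,129) + (397,62)
→ (2049, 320).  Check: 2049²=4198401, 41·320²=4198400, difference 1.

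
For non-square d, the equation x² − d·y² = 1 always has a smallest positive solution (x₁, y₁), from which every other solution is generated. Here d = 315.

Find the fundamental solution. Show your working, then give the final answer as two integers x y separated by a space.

71 4

√315 = [17; 1,2,1,34, …], period ℓ=4 (even) → k=3
i=0: a=17 ⇒ p=17, q=1
i=1: a=1 ⇒ p=18, q=1
i=2: a=2 ⇒ p=53, q=3
i=3: a=1 ⇒ p=71, q=4
(x₁, y₁) = (71, 4);  71² − 315·4² = 1 ✓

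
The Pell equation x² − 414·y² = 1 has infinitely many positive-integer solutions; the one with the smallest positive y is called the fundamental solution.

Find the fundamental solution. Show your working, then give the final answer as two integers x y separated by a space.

24335 1196

d=414: √d = [20; 2,1,7,2,7,1,2,40] (ℓ=8, even), read p_7/q_7
i=0: a=20 ⇒ p=20, q=1
i=1: a=2 ⇒ p=41, q=2
…
i=3: a=7 ⇒ p=468, q=23
i=4: a=2 ⇒ p=997, q=49
i=5: a=7 ⇒ p=7447, q=366
i=6: a=1 ⇒ p=8444, q=415
i=7: a=2 ⇒ p=24335, q=1196
(x₁, y₁) = (24335, 1196);  24335² − 414·1196² = 1 ✓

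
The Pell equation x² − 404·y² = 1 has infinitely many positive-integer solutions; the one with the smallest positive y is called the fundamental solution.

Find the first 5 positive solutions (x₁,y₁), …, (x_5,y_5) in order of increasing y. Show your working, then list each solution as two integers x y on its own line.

d=404: √d = [20; 10,40] (ℓ=2, even), read p_1/q_1
a_0=20:  p_0=20·1+0=20,  q_0=20·0+1=1
a_1=10:  p_1=10·20+1=201,  q_1=10·1+0=10
fundamental: x₁=201, y₁=10  (since 40401 − 404·100 = 1)
(201+10√404)^2 = 80801 + 4020√404
(201+10√404)^3 = 32481801 + 1616030√404
(201+10√404)^4 = 13057603201 + 649640040√404
(201+10√404)^5 = 5249124005001 + 261153680050√404

201 10
80801 4020
32481801 1616030
13057603201 649640040
5249124005001 261153680050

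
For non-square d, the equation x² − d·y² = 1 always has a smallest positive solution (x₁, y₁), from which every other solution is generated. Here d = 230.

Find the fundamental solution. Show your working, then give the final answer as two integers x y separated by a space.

[15; 6,30] for √230; ℓ=2 ⇒ convergent index 1
step 0: (15, 1)  from 15·(1,0) + (0,1)
step 1: (91, 6)  from 6·(15,1) + (1,0)
fundamental: x₁=91, y₁=6  (since 8281 − 230·36 = 1)

91 6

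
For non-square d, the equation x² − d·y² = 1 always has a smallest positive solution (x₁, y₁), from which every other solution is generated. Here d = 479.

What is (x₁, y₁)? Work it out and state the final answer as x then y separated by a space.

2989440 136591

√479 = [21; 1,7,1,3,2,21,2,3,1,7,1,42, …], period ℓ=12 (even) → k=11
step 0: (21, 1)  from 21·(1,0) + (0,1)
…
step 2: (175, 8)  from 7·(22,1) + (21,1)
…
step 4: (766, 35)  from 3·(197,9) + (175,8)
…
step 6: (37075, 1694)  from 21·(1729,79) + (766,35)
step 7: (75879, 3467)  from 2·(37075,1694) + (1729,79)
step 8: (264712, 12095)  from 3·(75879,3467) + (37075,1694)
…
step 10: (2648849, 121029)  from 7·(340591,15562) + (264712,12095)
step 11: (2989440, 136591)  from 1·(2648849,121029) + (340591,15562)
fundamental: x₁=2989440, y₁=136591  (since 8936751513600 − 479·18657101281 = 1)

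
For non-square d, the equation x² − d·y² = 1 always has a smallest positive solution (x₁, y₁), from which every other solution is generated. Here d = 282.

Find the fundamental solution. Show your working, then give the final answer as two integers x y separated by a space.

[16; 1,3,1,4,1,3,1,32] for √282; ℓ=8 ⇒ convergent index 7
a_0=16:  p_0=16·1+0=16,  q_0=16·0+1=1
a_1=1:  p_1=1·16+1=17,  q_1=1·1+0=1
a_2=3:  p_2=3·17+16=67,  q_2=3·1+1=4
a_3=1:  p_3=1·67+17=84,  q_3=1·4+1=5
a_4=4:  p_4=4·84+67=403,  q_4=4·5+4=24
a_5=1:  p_5=1·403+84=487,  q_5=1·24+5=29
a_6=3:  p_6=3·487+403=1864,  q_6=3·29+24=111
a_7=1:  p_7=1·1864+487=2351,  q_7=1·111+29=140
→ (2351, 140).  Check: 2351²=5527201, 282·140²=5527200, difference 1.

2351 140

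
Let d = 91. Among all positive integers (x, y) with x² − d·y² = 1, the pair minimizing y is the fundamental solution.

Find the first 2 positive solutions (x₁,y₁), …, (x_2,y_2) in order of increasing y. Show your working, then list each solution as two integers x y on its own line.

1574 165
4954951 519420

[9; 1,1,5,1,5,1,1,18] for √91; ℓ=8 ⇒ convergent index 7
i=0: a=9 ⇒ p=9, q=1
…
i=5: a=5 ⇒ p=725, q=76
i=6: a=1 ⇒ p=849, q=89
i=7: a=1 ⇒ p=1574, q=165
fundamental: x₁=1574, y₁=165  (since 2477476 − 91·27225 = 1)
k=2:  x_2 = 1574·1574+91·165·165 = 4954951,  y_2 = 1574·165+165·1574 = 519420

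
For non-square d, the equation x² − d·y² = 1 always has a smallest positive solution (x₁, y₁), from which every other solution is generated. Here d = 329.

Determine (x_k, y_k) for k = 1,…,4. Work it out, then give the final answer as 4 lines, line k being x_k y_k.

√329 = [18; 7,4,2,1,1,4,1,1,2,4,7,36, …], period ℓ=12 (even) → k=11
a_0=18:  p_0=18·1+0=18,  q_0=18·0+1=1
a_1=7:  p_1=7·18+1=127,  q_1=7·1+0=7
a_2=4:  p_2=4·127+18=526,  q_2=4·7+1=29
a_3=2:  p_3=2·526+127=1179,  q_3=2·29+7=65
a_4=1:  p_4=1·1179+526=1705,  q_4=1·65+29=94
a_5=1:  p_5=1·1705+1179=2884,  q_5=1·94+65=159
…
a_8=1:  p_8=1·16125+13241=29366,  q_8=1·889+730=1619
a_9=2:  p_9=2·29366+16125=74857,  q_9=2·1619+889=4127
a_10=4:  p_10=4·74857+29366=328794,  q_10=4·4127+1619=18127
a_11=7:  p_11=7·328794+74857=2376415,  q_11=7·18127+4127=131016
fundamental: x₁=2376415, y₁=131016  (since 5647348252225 − 329·17165192256 = 1)
(x_2, y_2) = (2376415·2376415 + 329·131016·131016, 2376415·131016 + 131016·2376415) = (11294696504449, 622696775280)
(x_3, y_3) = (2376415·11294696504449 + 329·131016·622696775280, 2376415·622696775280 + 131016·11294696504449) = (53681772387237964255, 2959571914453911384)
(x_4, y_4) = (2376415·53681772387237964255 + 329·131016·2959571914453911384, 2376415·2959571914453911384 + 131016·53681772387237964255) = (255140338255224918953587201, 14066342182173360946441440)

2376415 131016
11294696504449 622696775280
53681772387237964255 2959571914453911384
255140338255224918953587201 14066342182173360946441440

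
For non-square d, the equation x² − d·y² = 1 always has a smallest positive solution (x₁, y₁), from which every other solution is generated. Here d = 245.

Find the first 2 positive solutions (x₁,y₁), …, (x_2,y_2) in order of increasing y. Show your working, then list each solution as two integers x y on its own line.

[15; 1,1,1,7,6,7,1,1,1,30] for √245; ℓ=10 ⇒ convergent index 9
step 0: (15, 1)  from 15·(1,0) + (0,1)
…
step 2: (31, 2)  from 1·(16,1) + (15,1)
step 3: (47, 3)  from 1·(31,2) + (16,1)
step 4: (360, 23)  from 7·(47,3) + (31,2)
…
step 6: (15809, 1010)  from 7·(2207,141) + (360,23)
…
step 8: (33825, 2161)  from 1·(18016,1151) + (15809,1010)
step 9: (51841, 3312)  from 1·(33825,2161) + (18016,1151)
→ (51841, 3312).  Check: 51841²=2687489281, 245·3312²=2687489280, difference 1.
k=2:  x_2 = 51841·51841+245·3312·3312 = 5374978561,  y_2 = 51841·3312+3312·51841 = 343394784

51841 3312
5374978561 343394784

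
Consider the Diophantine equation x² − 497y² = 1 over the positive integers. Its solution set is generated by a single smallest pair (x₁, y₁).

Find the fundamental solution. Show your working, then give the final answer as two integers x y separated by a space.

1201887 53912

√497 → a₀=22, period (3,2,2,5,6,5,2,2,3,44); ℓ=10 even so k=9
a_0=22:  p_0=22·1+0=22,  q_0=22·0+1=1
a_1=3:  p_1=3·22+1=67,  q_1=3·1+0=3
a_2=2:  p_2=2·67+22=156,  q_2=2·3+1=7
…
a_7=2:  p_7=2·65476+12685=143637,  q_7=2·2937+569=6443
a_8=2:  p_8=2·143637+65476=352750,  q_8=2·6443+2937=15823
a_9=3:  p_9=3·352750+143637=1201887,  q_9=3·15823+6443=53912
fundamental: x₁=1201887, y₁=53912  (since 1444532360769 − 497·2906503744 = 1)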